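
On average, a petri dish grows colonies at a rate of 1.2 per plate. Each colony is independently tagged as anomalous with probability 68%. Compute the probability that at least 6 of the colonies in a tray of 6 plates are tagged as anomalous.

Thinning: the colonies that are tagged as anomalous themselves form a Poisson process with rate 0.68 × 1.2 = 0.816 per plate.
Over the interval, μ = 0.816 × 6 = 4.896 (a tray of 6 plates = 6 plates).
P(N ≥ 6) = 1 − P(N ≤ 5) ≈ 0.3658.

0.3658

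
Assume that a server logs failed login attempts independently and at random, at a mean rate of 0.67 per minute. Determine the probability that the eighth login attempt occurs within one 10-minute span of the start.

Over the interval, μ = 0.67 × 10 = 6.7 (a 10-minute span = 10 minutes).
The eighth arrival falls in the interval iff at least 8 events occur there: P(S_8 ≤ t) = P(N ≥ 8) = 1 − P(N ≤ 7) ≈ 0.3567.

0.3567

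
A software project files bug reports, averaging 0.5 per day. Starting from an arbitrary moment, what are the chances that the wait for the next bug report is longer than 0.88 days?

The wait for the next event is exponential with rate λ = 0.5 per day.
P(T > 0.88) = e^(−λt) = e^(−0.5 × 0.88) = e^(−0.44) ≈ 0.6440.

0.6440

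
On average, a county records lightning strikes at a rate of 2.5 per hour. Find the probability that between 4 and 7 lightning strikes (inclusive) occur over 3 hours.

0.4655

Over the interval, μ = 2.5 × 3 = 7.5 (3 hours).
P(4 ≤ N ≤ 7) = Σ_{j=4}^{7} e^(−7.5) · 7.5^j/j! ≈ 0.4655.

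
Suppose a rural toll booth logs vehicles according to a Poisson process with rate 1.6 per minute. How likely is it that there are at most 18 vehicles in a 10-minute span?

Over the interval, μ = 1.6 × 10 = 16 (a 10-minute span = 10 minutes).
P(N ≤ 18) = Σ_{j=0}^{18} e^(−μ) μ^j/j! ≈ 0.7423.

0.7423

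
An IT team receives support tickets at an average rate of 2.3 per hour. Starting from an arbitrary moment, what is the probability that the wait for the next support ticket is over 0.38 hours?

The wait for the next event is exponential with rate λ = 2.3 per hour.
P(T > 0.38) = e^(−λt) = e^(−2.3 × 0.38) = e^(−0.874) ≈ 0.4173.

0.4173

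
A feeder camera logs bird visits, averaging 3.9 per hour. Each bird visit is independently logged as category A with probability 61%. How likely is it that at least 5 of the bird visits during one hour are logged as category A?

0.0933

Thinning: the bird visits that are logged as category A themselves form a Poisson process with rate 0.61 × 3.9 = 2.379 per hour.
So μ = 2.379.
P(N ≥ 5) = 1 − P(N ≤ 4) ≈ 0.0933.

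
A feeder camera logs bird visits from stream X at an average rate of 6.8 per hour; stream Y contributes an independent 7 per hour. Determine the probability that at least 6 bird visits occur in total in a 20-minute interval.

0.3142

Independent Poisson processes superpose: combined rate λ = 6.8 + 7 = 13.8 per hour.
Over the interval, μ = 13.8 × 1/3 = 4.6 (a 20-minute interval = 1/3 hours).
P(N ≥ 6) = 1 − P(N ≤ 5) ≈ 0.3142.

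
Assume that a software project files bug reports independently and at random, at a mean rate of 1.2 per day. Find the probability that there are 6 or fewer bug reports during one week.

Over the interval, μ = 1.2 × 7 = 8.4 (a week = 7 days).
P(N ≤ 6) = Σ_{j=0}^{6} e^(−μ) μ^j/j! ≈ 0.2670.

0.2670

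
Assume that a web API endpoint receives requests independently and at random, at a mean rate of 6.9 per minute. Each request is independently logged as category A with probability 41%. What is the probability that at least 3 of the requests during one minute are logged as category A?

Thinning: the requests that are logged as category A themselves form a Poisson process with rate 0.41 × 6.9 = 2.829 per minute.
So μ = 2.829.
P(N ≥ 3) = 1 − P(N ≤ 2) ≈ 0.5374.

0.5374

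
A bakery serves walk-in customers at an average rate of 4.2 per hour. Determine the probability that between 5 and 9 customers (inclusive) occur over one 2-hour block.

Over the interval, μ = 4.2 × 2 = 8.4 (a 2-hour block = 2 hours).
P(5 ≤ N ≤ 9) = Σ_{j=5}^{9} e^(−8.4) · 8.4^j/j! ≈ 0.5870.

0.5870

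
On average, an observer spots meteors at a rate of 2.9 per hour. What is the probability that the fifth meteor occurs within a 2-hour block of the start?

Over the interval, μ = 2.9 × 2 = 5.8 (a 2-hour block = 2 hours).
The fifth arrival falls in the interval iff at least 5 events occur there: P(S_5 ≤ t) = P(N ≥ 5) = 1 − P(N ≤ 4) ≈ 0.6873.

0.6873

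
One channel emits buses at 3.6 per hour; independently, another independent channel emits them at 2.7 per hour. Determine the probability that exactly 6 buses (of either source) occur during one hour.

Independent Poisson processes superpose: combined rate λ = 3.6 + 2.7 = 6.3 per hour.
So μ = 6.3.
P(N = 6) = e^(−6.3) · 6.3^6/6! ≈ 0.1595.

0.1595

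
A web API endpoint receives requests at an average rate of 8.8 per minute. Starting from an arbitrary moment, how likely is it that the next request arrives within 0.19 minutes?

0.8121

Inter-arrival times are exponential with rate λ = 8.8 per minute.
P(T ≤ 0.19) = 1 − e^(−λt) = 1 − e^(−8.8 × 0.19) = 1 − e^(−1.672) ≈ 0.8121.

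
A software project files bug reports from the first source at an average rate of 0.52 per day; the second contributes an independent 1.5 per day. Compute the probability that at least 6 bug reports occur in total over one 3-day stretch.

Independent Poisson processes superpose: combined rate λ = 0.52 + 1.5 = 2.02 per day.
Over the interval, μ = 2.02 × 3 = 6.06 (a 3-day stretch = 3 days).
P(N ≥ 6) = 1 − P(N ≤ 5) ≈ 0.5639.

0.5639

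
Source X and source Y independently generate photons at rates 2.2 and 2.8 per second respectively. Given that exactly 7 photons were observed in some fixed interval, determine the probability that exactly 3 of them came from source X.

0.2932

Given the total, each event is independently from source X with probability p = λ_X/(λ_X+λ_Y) = 2.2/5 = 0.4400.
So K ~ Binomial(7, 2.2/5): P(K = 3) = C(7,3) · (2.2/5)^3 · (2.8/5)^4 ≈ 0.2932.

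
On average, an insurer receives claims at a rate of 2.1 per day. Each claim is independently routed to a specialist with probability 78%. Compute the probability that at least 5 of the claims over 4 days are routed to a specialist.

0.7821

Thinning: the claims that are routed to a specialist themselves form a Poisson process with rate 0.78 × 2.1 = 1.638 per day.
Over the interval, μ = 1.638 × 4 = 6.552 (4 days).
P(N ≥ 5) = 1 − P(N ≤ 4) ≈ 0.7821.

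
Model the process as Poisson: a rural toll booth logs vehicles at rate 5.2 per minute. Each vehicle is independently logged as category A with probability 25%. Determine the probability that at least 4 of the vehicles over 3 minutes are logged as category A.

Thinning: the vehicles that are logged as category A themselves form a Poisson process with rate 0.25 × 5.2 = 1.3 per minute.
Over the interval, μ = 1.3 × 3 = 3.9 (3 minutes).
P(N ≥ 4) = 1 − P(N ≤ 3) ≈ 0.5468.

0.5468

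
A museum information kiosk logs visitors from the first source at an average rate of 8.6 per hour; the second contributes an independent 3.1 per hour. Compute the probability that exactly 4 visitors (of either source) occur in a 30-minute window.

0.1405

Independent Poisson processes superpose: combined rate λ = 8.6 + 3.1 = 11.7 per hour.
Over the interval, μ = 11.7 × 0.5 = 5.85 (a 30-minute window = 0.5 hours).
P(N = 4) = e^(−5.85) · 5.85^4/4! ≈ 0.1405.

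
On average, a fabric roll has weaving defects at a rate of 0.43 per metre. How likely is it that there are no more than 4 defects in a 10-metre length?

Over the interval, μ = 0.43 × 10 = 4.3 (a 10-metre length = 10 metres).
P(N ≤ 4) = Σ_{j=0}^{4} e^(−μ) μ^j/j! ≈ 0.5704.

0.5704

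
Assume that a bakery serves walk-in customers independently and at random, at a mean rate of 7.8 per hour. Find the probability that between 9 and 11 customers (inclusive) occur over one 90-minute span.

Over the interval, μ = 7.8 × 1.5 = 11.7 (a 90-minute span = 1.5 hours).
P(9 ≤ N ≤ 11) = Σ_{j=9}^{11} e^(−11.7) · 11.7^j/j! ≈ 0.3206.

0.3206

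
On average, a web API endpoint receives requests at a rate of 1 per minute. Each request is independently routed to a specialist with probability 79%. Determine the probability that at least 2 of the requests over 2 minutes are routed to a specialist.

Thinning: the requests that are routed to a specialist themselves form a Poisson process with rate 0.79 × 1 = 0.79 per minute.
Over the interval, μ = 0.79 × 2 = 1.58 (2 minutes).
P(N ≥ 2) = 1 − P(N ≤ 1) ≈ 0.4686.

0.4686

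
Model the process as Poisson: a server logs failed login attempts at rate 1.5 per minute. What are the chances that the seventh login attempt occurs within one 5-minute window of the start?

Over the interval, μ = 1.5 × 5 = 7.5 (a 5-minute window = 5 minutes).
The seventh arrival falls in the interval iff at least 7 events occur there: P(S_7 ≤ t) = P(N ≥ 7) = 1 − P(N ≤ 6) ≈ 0.6218.

0.6218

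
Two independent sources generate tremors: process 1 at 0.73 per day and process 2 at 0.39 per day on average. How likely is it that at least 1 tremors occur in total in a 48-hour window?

0.8935

Independent Poisson processes superpose: combined rate λ = 0.73 + 0.39 = 1.12 per day.
Over the interval, μ = 1.12 × 2 = 2.24 (a 48-hour window = 2 days).
P(N ≥ 1) = 1 − P(N ≤ 0) ≈ 0.8935.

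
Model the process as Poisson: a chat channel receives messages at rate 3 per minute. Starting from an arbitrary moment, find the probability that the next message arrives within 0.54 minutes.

Inter-arrival times are exponential with rate λ = 3 per minute.
P(T ≤ 0.54) = 1 − e^(−λt) = 1 − e^(−3 × 0.54) = 1 − e^(−1.62) ≈ 0.8021.

0.8021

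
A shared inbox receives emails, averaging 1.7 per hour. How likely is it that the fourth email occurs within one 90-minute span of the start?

0.2532

Over the interval, μ = 1.7 × 1.5 = 2.55 (a 90-minute span = 1.5 hours).
The fourth arrival falls in the interval iff at least 4 events occur there: P(S_4 ≤ t) = P(N ≥ 4) = 1 − P(N ≤ 3) ≈ 0.2532.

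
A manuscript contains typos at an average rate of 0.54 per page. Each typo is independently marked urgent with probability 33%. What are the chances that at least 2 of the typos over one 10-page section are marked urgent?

0.5318

Thinning: the typos that are marked urgent themselves form a Poisson process with rate 0.33 × 0.54 = 0.1782 per page.
Over the interval, μ = 0.1782 × 10 = 1.782 (a 10-page section = 10 pages).
P(N ≥ 2) = 1 − P(N ≤ 1) ≈ 0.5318.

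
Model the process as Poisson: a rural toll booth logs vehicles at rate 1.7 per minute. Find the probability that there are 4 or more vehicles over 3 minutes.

0.7487

Over the interval, μ = 1.7 × 3 = 5.1 (3 minutes).
P(N ≥ 4) = 1 − P(N ≤ 3) = 1 − Σ_{j=0}^{3} e^(−μ) μ^j/j! ≈ 0.7487.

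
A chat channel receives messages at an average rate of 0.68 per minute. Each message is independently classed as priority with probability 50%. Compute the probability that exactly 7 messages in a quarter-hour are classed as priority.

Thinning: the messages that are classed as priority themselves form a Poisson process with rate 0.5 × 0.68 = 0.34 per minute.
Over the interval, μ = 0.34 × 15 = 5.1 (a quarter-hour = 15 minutes).
P(N = 7) = e^(−5.1) · 5.1^7/7! ≈ 0.1086.

0.1086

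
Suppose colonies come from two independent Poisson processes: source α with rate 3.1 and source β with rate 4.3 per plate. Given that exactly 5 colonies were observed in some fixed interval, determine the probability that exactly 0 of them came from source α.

0.0662

Given the total, each event is independently from source α with probability p = λ_α/(λ_α+λ_β) = 3.1/7.4 ≈ 0.4189.
So K ~ Binomial(5, 3.1/7.4): P(K = 0) = C(5,0) · (3.1/7.4)^0 · (4.3/7.4)^5 ≈ 0.0662.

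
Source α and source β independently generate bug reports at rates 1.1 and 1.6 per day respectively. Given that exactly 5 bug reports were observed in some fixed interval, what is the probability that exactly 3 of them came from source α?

0.2375

Given the total, each event is independently from source α with probability p = λ_α/(λ_α+λ_β) = 1.1/2.7 ≈ 0.4074.
So K ~ Binomial(5, 1.1/2.7): P(K = 3) = C(5,3) · (1.1/2.7)^3 · (1.6/2.7)^2 ≈ 0.2375.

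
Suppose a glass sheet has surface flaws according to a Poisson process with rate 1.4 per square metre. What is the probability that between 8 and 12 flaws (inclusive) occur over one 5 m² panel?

Over the interval, μ = 1.4 × 5 = 7 (a 5 m² panel = 5 square metres).
P(8 ≤ N ≤ 12) = Σ_{j=8}^{12} e^(−7) · 7^j/j! ≈ 0.3743.

0.3743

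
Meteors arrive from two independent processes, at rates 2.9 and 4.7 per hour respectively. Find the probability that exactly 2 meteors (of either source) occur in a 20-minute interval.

0.2548

Independent Poisson processes superpose: combined rate λ = 2.9 + 4.7 = 7.6 per hour.
Over the interval, μ = 7.6 × 1/3 ≈ 2.53333 (a 20-minute interval = 1/3 hours).
P(N = 2) = e^(−2.53333) · 2.53333^2/2! ≈ 0.2548.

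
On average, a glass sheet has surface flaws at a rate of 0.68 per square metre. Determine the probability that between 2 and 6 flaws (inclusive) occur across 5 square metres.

0.7953

Over the interval, μ = 0.68 × 5 = 3.4 (5 square metres).
P(2 ≤ N ≤ 6) = Σ_{j=2}^{6} e^(−3.4) · 3.4^j/j! ≈ 0.7953.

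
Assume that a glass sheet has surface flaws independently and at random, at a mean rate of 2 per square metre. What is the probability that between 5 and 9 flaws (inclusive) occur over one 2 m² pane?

0.3630

Over the interval, μ = 2 × 2 = 4 (a 2 m² pane = 2 square metres).
P(5 ≤ N ≤ 9) = Σ_{j=5}^{9} e^(−4) · 4^j/j! ≈ 0.3630.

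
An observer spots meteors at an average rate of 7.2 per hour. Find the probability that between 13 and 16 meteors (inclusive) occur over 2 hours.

0.4001

Over the interval, μ = 7.2 × 2 = 14.4 (2 hours).
P(13 ≤ N ≤ 16) = Σ_{j=13}^{16} e^(−14.4) · 14.4^j/j! ≈ 0.4001.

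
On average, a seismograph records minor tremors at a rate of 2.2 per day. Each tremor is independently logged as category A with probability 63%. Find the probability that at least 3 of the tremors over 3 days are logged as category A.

Thinning: the tremors that are logged as category A themselves form a Poisson process with rate 0.63 × 2.2 = 1.386 per day.
Over the interval, μ = 1.386 × 3 = 4.158 (3 days).
P(N ≥ 3) = 1 − P(N ≤ 2) ≈ 0.7841.

0.7841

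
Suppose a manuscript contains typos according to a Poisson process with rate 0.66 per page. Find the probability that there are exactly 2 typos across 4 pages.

0.2487

Over the interval, μ = 0.66 × 4 = 2.64 (4 pages).
P(N = 2) = e^(−μ) μ^2/2! = e^(−2.64) · 2.64^2/2 ≈ 0.2487.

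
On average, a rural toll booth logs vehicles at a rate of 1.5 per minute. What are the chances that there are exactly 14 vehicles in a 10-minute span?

Over the interval, μ = 1.5 × 10 = 15 (a 10-minute span = 10 minutes).
P(N = 14) = e^(−μ) μ^14/14! = e^(−15) · 15^14/87178291200 ≈ 0.1024.

0.1024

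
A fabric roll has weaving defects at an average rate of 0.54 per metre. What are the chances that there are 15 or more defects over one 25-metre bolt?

Over the interval, μ = 0.54 × 25 = 13.5 (a 25-metre bolt = 25 metres).
P(N ≥ 15) = 1 − P(N ≤ 14) = 1 − Σ_{j=0}^{14} e^(−μ) μ^j/j! ≈ 0.3767.

0.3767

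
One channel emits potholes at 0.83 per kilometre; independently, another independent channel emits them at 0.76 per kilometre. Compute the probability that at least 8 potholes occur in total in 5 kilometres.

0.5400

Independent Poisson processes superpose: combined rate λ = 0.83 + 0.76 = 1.59 per kilometre.
Over the interval, μ = 1.59 × 5 = 7.95 (5 kilometres).
P(N ≥ 8) = 1 − P(N ≤ 7) ≈ 0.5400.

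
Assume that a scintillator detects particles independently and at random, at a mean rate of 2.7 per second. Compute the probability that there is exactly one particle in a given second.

With mean μ = 2.7 per second,
P(N = 1) = e^(−μ) μ^1/1! = e^(−2.7) · 2.7^1/1 ≈ 0.1815.

0.1815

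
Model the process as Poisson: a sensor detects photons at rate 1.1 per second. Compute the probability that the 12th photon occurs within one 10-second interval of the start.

Over the interval, μ = 1.1 × 10 = 11 (a 10-second interval = 10 seconds).
The 12th arrival falls in the interval iff at least 12 events occur there: P(S_12 ≤ t) = P(N ≥ 12) = 1 − P(N ≤ 11) ≈ 0.4207.

0.4207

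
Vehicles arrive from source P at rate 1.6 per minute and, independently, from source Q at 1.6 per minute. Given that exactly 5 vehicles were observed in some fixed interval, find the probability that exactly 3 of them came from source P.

0.3125

Given the total, each event is independently from source P with probability p = λ_P/(λ_P+λ_Q) = 1.6/3.2 = 0.5000.
So K ~ Binomial(5, 1.6/3.2): P(K = 3) = C(5,3) · (1.6/3.2)^3 · (1.6/3.2)^2 ≈ 0.3125.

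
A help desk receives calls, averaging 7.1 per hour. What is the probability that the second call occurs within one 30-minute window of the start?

0.8693

Over the interval, μ = 7.1 × 0.5 = 3.55 (a 30-minute window = 0.5 hours).
The second arrival falls in the interval iff at least 2 events occur there: P(S_2 ≤ t) = P(N ≥ 2) = 1 − P(N ≤ 1) ≈ 0.8693.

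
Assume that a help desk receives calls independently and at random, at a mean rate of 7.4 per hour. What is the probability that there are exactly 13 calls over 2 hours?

0.0981

Over the interval, μ = 7.4 × 2 = 14.8 (2 hours).
P(N = 13) = e^(−μ) μ^13/13! = e^(−14.8) · 14.8^13/6227020800 ≈ 0.0981.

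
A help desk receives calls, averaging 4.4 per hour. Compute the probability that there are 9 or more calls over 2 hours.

Over the interval, μ = 4.4 × 2 = 8.8 (2 hours).
P(N ≥ 9) = 1 − P(N ≤ 8) = 1 − Σ_{j=0}^{8} e^(−μ) μ^j/j! ≈ 0.5177.

0.5177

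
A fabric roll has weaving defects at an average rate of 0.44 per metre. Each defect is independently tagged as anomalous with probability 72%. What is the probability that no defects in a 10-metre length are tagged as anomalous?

0.0421

Thinning: the defects that are tagged as anomalous themselves form a Poisson process with rate 0.72 × 0.44 = 0.3168 per metre.
Over the interval, μ = 0.3168 × 10 = 3.168 (a 10-metre length = 10 metres).
P(N = 0) = e^(−3.168) · 3.168^0/0! ≈ 0.0421.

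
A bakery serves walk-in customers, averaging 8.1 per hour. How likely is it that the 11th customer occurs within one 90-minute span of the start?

Over the interval, μ = 8.1 × 1.5 = 12.15 (a 90-minute span = 1.5 hours).
The 11th arrival falls in the interval iff at least 11 events occur there: P(S_11 ≤ t) = P(N ≥ 11) = 1 − P(N ≤ 10) ≈ 0.6683.

0.6683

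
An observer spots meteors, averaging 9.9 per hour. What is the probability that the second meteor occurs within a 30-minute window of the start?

0.9579

Over the interval, μ = 9.9 × 0.5 = 4.95 (a 30-minute window = 0.5 hours).
The second arrival falls in the interval iff at least 2 events occur there: P(S_2 ≤ t) = P(N ≥ 2) = 1 − P(N ≤ 1) ≈ 0.9579.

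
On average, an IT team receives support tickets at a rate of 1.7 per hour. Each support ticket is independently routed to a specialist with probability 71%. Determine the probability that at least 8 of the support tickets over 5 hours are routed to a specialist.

0.2609

Thinning: the support tickets that are routed to a specialist themselves form a Poisson process with rate 0.71 × 1.7 = 1.207 per hour.
Over the interval, μ = 1.207 × 5 = 6.035 (5 hours).
P(N ≥ 8) = 1 − P(N ≤ 7) ≈ 0.2609.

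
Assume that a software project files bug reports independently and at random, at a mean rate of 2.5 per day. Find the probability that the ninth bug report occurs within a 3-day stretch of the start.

0.3380

Over the interval, μ = 2.5 × 3 = 7.5 (a 3-day stretch = 3 days).
The ninth arrival falls in the interval iff at least 9 events occur there: P(S_9 ≤ t) = P(N ≥ 9) = 1 − P(N ≤ 8) ≈ 0.3380.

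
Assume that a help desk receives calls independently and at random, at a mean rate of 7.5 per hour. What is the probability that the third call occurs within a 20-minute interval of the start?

Over the interval, μ = 7.5 × 1/3 = 2.5 (a 20-minute interval = 1/3 hours).
The third arrival falls in the interval iff at least 3 events occur there: P(S_3 ≤ t) = P(N ≥ 3) = 1 − P(N ≤ 2) ≈ 0.4562.

0.4562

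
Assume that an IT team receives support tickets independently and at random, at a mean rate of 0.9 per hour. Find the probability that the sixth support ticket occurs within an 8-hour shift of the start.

Over the interval, μ = 0.9 × 8 = 7.2 (an 8-hour shift = 8 hours).
The sixth arrival falls in the interval iff at least 6 events occur there: P(S_6 ≤ t) = P(N ≥ 6) = 1 − P(N ≤ 5) ≈ 0.7241.

0.7241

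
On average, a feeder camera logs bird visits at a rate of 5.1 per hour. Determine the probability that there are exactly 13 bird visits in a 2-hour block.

Over the interval, μ = 5.1 × 2 = 10.2 (a 2-hour block = 2 hours).
P(N = 13) = e^(−μ) μ^13/13! = e^(−10.2) · 10.2^13/6227020800 ≈ 0.0772.

0.0772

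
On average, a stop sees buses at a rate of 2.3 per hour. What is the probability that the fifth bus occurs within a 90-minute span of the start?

Over the interval, μ = 2.3 × 1.5 = 3.45 (a 90-minute span = 1.5 hours).
The fifth arrival falls in the interval iff at least 5 events occur there: P(S_5 ≤ t) = P(N ≥ 5) = 1 − P(N ≤ 4) ≈ 0.2651.

0.2651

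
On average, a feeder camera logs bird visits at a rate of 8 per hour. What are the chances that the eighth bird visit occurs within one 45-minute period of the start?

0.2560

Over the interval, μ = 8 × 0.75 = 6 (a 45-minute period = 0.75 hours).
The eighth arrival falls in the interval iff at least 8 events occur there: P(S_8 ≤ t) = P(N ≥ 8) = 1 − P(N ≤ 7) ≈ 0.2560.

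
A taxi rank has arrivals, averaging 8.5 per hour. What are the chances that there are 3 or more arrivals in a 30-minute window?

0.7963

Over the interval, μ = 8.5 × 0.5 = 4.25 (a 30-minute window = 0.5 hours).
P(N ≥ 3) = 1 − P(N ≤ 2) = 1 − Σ_{j=0}^{2} e^(−μ) μ^j/j! ≈ 0.7963.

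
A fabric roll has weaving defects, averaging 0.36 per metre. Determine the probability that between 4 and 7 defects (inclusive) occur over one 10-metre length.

0.4540

Over the interval, μ = 0.36 × 10 = 3.6 (a 10-metre length = 10 metres).
P(4 ≤ N ≤ 7) = Σ_{j=4}^{7} e^(−3.6) · 3.6^j/j! ≈ 0.4540.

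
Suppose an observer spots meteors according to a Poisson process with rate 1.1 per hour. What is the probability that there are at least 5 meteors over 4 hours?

0.4488

Over the interval, μ = 1.1 × 4 = 4.4 (4 hours).
P(N ≥ 5) = 1 − P(N ≤ 4) = 1 − Σ_{j=0}^{4} e^(−μ) μ^j/j! ≈ 0.4488.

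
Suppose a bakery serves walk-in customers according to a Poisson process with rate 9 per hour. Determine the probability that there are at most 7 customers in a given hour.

With mean μ = 9 per hour,
P(N ≤ 7) = Σ_{j=0}^{7} e^(−μ) μ^j/j! ≈ 0.3239.

0.3239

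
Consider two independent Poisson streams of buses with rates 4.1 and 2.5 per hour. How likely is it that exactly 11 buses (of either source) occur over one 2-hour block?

0.0983

Independent Poisson processes superpose: combined rate λ = 4.1 + 2.5 = 6.6 per hour.
Over the interval, μ = 6.6 × 2 = 13.2 (a 2-hour block = 2 hours).
P(N = 11) = e^(−13.2) · 13.2^11/11! ≈ 0.0983.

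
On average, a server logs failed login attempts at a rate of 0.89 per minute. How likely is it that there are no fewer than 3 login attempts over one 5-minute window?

Over the interval, μ = 0.89 × 5 = 4.45 (a 5-minute window = 5 minutes).
P(N ≥ 3) = 1 − P(N ≤ 2) = 1 − Σ_{j=0}^{2} e^(−μ) μ^j/j! ≈ 0.8207.

0.8207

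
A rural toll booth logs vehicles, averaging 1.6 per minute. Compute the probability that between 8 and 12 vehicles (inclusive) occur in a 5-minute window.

Over the interval, μ = 1.6 × 5 = 8 (a 5-minute window = 5 minutes).
P(8 ≤ N ≤ 12) = Σ_{j=8}^{12} e^(−8) · 8^j/j! ≈ 0.4832.

0.4832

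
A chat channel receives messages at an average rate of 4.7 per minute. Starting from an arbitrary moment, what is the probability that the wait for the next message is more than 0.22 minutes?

The wait for the next event is exponential with rate λ = 4.7 per minute.
P(T > 0.22) = e^(−λt) = e^(−4.7 × 0.22) = e^(−1.034) ≈ 0.3556.

0.3556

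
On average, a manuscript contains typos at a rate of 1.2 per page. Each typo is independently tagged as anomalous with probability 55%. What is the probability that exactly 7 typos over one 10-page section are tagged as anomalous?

Thinning: the typos that are tagged as anomalous themselves form a Poisson process with rate 0.55 × 1.2 = 0.66 per page.
Over the interval, μ = 0.66 × 10 = 6.6 (a 10-page section = 10 pages).
P(N = 7) = e^(−6.6) · 6.6^7/7! ≈ 0.1472.

0.1472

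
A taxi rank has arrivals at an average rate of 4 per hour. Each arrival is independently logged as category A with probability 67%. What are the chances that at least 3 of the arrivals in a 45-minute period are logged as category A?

Thinning: the arrivals that are logged as category A themselves form a Poisson process with rate 0.67 × 4 = 2.68 per hour.
Over the interval, μ = 2.68 × 0.75 = 2.01 (a 45-minute period = 0.75 hours).
P(N ≥ 3) = 1 − P(N ≤ 2) ≈ 0.3260.

0.3260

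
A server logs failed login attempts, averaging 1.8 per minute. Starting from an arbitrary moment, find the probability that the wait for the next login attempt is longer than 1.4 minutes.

The wait for the next event is exponential with rate λ = 1.8 per minute.
P(T > 1.4) = e^(−λt) = e^(−1.8 × 1.4) = e^(−2.52) ≈ 0.0805.

0.0805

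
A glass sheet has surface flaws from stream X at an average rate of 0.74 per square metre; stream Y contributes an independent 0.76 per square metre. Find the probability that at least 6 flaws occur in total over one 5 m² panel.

Independent Poisson processes superpose: combined rate λ = 0.74 + 0.76 = 1.5 per square metre.
Over the interval, μ = 1.5 × 5 = 7.5 (a 5 m² panel = 5 square metres).
P(N ≥ 6) = 1 − P(N ≤ 5) ≈ 0.7586.

0.7586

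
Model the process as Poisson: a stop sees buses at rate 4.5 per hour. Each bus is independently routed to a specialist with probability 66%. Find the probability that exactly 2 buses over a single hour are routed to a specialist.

0.2263

Thinning: the buses that are routed to a specialist themselves form a Poisson process with rate 0.66 × 4.5 = 2.97 per hour.
So μ = 2.97.
P(N = 2) = e^(−2.97) · 2.97^2/2! ≈ 0.2263.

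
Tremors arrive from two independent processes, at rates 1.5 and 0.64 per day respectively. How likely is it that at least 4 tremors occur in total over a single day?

Independent Poisson processes superpose: combined rate λ = 1.5 + 0.64 = 2.14 per day.
So μ = 2.14.
P(N ≥ 4) = 1 − P(N ≤ 3) ≈ 0.1690.

0.1690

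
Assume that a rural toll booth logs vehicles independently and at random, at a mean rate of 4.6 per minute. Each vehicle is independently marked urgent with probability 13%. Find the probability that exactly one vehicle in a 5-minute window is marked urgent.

0.1504

Thinning: the vehicles that are marked urgent themselves form a Poisson process with rate 0.13 × 4.6 = 0.598 per minute.
Over the interval, μ = 0.598 × 5 = 2.99 (a 5-minute window = 5 minutes).
P(N = 1) = e^(−2.99) · 2.99^1/1! ≈ 0.1504.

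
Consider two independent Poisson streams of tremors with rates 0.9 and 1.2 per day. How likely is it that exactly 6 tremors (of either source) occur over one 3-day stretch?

0.1595

Independent Poisson processes superpose: combined rate λ = 0.9 + 1.2 = 2.1 per day.
Over the interval, μ = 2.1 × 3 = 6.3 (a 3-day stretch = 3 days).
P(N = 6) = e^(−6.3) · 6.3^6/6! ≈ 0.1595.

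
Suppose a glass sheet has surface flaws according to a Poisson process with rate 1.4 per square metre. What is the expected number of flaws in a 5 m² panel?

7

E[N] = λt = 1.4 × 5 = 7 (a 5 m² panel = 5 square metres).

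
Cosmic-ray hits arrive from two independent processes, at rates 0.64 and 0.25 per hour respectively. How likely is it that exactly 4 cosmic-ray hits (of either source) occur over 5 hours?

0.1908

Independent Poisson processes superpose: combined rate λ = 0.64 + 0.25 = 0.89 per hour.
Over the interval, μ = 0.89 × 5 = 4.45 (5 hours).
P(N = 4) = e^(−4.45) · 4.45^4/4! ≈ 0.1908.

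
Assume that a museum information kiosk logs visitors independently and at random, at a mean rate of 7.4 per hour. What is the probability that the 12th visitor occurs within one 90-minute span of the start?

0.4327

Over the interval, μ = 7.4 × 1.5 = 11.1 (a 90-minute span = 1.5 hours).
The 12th arrival falls in the interval iff at least 12 events occur there: P(S_12 ≤ t) = P(N ≥ 12) = 1 − P(N ≤ 11) ≈ 0.4327.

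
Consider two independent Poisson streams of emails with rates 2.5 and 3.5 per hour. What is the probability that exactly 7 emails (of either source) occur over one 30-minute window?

Independent Poisson processes superpose: combined rate λ = 2.5 + 3.5 = 6 per hour.
Over the interval, μ = 6 × 0.5 = 3 (a 30-minute window = 0.5 hours).
P(N = 7) = e^(−3) · 3^7/7! ≈ 0.0216.

0.0216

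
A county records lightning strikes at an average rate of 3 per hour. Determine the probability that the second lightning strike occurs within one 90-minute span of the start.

0.9389

Over the interval, μ = 3 × 1.5 = 4.5 (a 90-minute span = 1.5 hours).
The second arrival falls in the interval iff at least 2 events occur there: P(S_2 ≤ t) = P(N ≥ 2) = 1 − P(N ≤ 1) ≈ 0.9389.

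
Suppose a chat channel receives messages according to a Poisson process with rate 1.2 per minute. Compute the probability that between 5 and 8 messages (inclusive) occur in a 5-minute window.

0.5622

Over the interval, μ = 1.2 × 5 = 6 (a 5-minute window = 5 minutes).
P(5 ≤ N ≤ 8) = Σ_{j=5}^{8} e^(−6) · 6^j/j! ≈ 0.5622.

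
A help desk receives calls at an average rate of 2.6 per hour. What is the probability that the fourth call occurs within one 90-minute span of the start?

0.5468

Over the interval, μ = 2.6 × 1.5 = 3.9 (a 90-minute span = 1.5 hours).
The fourth arrival falls in the interval iff at least 4 events occur there: P(S_4 ≤ t) = P(N ≥ 4) = 1 − P(N ≤ 3) ≈ 0.5468.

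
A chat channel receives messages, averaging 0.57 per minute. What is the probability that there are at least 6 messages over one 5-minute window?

0.0696

Over the interval, μ = 0.57 × 5 = 2.85 (a 5-minute window = 5 minutes).
P(N ≥ 6) = 1 − P(N ≤ 5) = 1 − Σ_{j=0}^{5} e^(−μ) μ^j/j! ≈ 0.0696.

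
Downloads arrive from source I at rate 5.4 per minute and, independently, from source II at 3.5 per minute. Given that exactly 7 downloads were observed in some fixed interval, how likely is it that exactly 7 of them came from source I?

Given the total, each event is independently from source I with probability p = λ_I/(λ_I+λ_II) = 5.4/8.9 ≈ 0.6067.
So K ~ Binomial(7, 5.4/8.9): P(K = 7) = C(7,7) · (5.4/8.9)^7 · (3.5/8.9)^0 ≈ 0.0303.

0.0303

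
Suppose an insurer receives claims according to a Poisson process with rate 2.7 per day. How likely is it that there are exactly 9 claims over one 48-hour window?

Over the interval, μ = 2.7 × 2 = 5.4 (a 48-hour window = 2 days).
P(N = 9) = e^(−μ) μ^9/9! = e^(−5.4) · 5.4^9/362880 ≈ 0.0486.

0.0486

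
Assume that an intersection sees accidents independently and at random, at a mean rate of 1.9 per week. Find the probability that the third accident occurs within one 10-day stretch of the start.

Over the interval, μ = 1.9 × 10/7 ≈ 2.71429 (a 10-day stretch = 10/7 weeks).
The third arrival falls in the interval iff at least 3 events occur there: P(S_3 ≤ t) = P(N ≥ 3) = 1 − P(N ≤ 2) ≈ 0.5099.

0.5099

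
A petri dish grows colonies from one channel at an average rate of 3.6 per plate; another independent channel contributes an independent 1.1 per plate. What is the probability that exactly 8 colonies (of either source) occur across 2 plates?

0.1251

Independent Poisson processes superpose: combined rate λ = 3.6 + 1.1 = 4.7 per plate.
Over the interval, μ = 4.7 × 2 = 9.4 (2 plates).
P(N = 8) = e^(−9.4) · 9.4^8/8! ≈ 0.1251.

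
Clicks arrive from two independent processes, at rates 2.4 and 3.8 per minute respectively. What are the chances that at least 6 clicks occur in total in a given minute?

0.5859

Independent Poisson processes superpose: combined rate λ = 2.4 + 3.8 = 6.2 per minute.
So μ = 6.2.
P(N ≥ 6) = 1 − P(N ≤ 5) ≈ 0.5859.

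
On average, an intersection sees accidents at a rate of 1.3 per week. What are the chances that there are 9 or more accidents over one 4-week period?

0.0819

Over the interval, μ = 1.3 × 4 = 5.2 (a 4-week period = 4 weeks).
P(N ≥ 9) = 1 − P(N ≤ 8) = 1 − Σ_{j=0}^{8} e^(−μ) μ^j/j! ≈ 0.0819.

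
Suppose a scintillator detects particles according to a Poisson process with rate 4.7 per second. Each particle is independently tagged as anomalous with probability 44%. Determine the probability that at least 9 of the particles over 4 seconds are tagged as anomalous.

Thinning: the particles that are tagged as anomalous themselves form a Poisson process with rate 0.44 × 4.7 = 2.068 per second.
Over the interval, μ = 2.068 × 4 = 8.272 (4 seconds).
P(N ≥ 9) = 1 − P(N ≤ 8) ≈ 0.4454.

0.4454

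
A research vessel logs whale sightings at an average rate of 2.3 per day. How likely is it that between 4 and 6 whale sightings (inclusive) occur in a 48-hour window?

Over the interval, μ = 2.3 × 2 = 4.6 (a 48-hour window = 2 days).
P(4 ≤ N ≤ 6) = Σ_{j=4}^{6} e^(−4.6) · 4.6^j/j! ≈ 0.4923.

0.4923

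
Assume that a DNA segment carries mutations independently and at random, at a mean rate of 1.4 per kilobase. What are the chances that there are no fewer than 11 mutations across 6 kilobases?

Over the interval, μ = 1.4 × 6 = 8.4 (6 kilobases).
P(N ≥ 11) = 1 − P(N ≤ 10) = 1 − Σ_{j=0}^{10} e^(−μ) μ^j/j! ≈ 0.2257.

0.2257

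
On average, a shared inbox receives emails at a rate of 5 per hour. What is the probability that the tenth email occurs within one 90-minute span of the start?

0.2236

Over the interval, μ = 5 × 1.5 = 7.5 (a 90-minute span = 1.5 hours).
The tenth arrival falls in the interval iff at least 10 events occur there: P(S_10 ≤ t) = P(N ≥ 10) = 1 − P(N ≤ 9) ≈ 0.2236.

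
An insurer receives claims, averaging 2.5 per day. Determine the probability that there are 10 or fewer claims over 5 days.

0.2971

Over the interval, μ = 2.5 × 5 = 12.5 (5 days).
P(N ≤ 10) = Σ_{j=0}^{10} e^(−μ) μ^j/j! ≈ 0.2971.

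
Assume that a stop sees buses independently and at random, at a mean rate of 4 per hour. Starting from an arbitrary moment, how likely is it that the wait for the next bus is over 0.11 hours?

The wait for the next event is exponential with rate λ = 4 per hour.
P(T > 0.11) = e^(−λt) = e^(−4 × 0.11) = e^(−0.44) ≈ 0.6440.

0.6440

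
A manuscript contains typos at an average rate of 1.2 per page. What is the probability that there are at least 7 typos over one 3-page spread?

0.0733

Over the interval, μ = 1.2 × 3 = 3.6 (a 3-page spread = 3 pages).
P(N ≥ 7) = 1 − P(N ≤ 6) = 1 − Σ_{j=0}^{6} e^(−μ) μ^j/j! ≈ 0.0733.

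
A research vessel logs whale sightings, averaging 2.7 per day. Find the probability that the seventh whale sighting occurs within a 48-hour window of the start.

Over the interval, μ = 2.7 × 2 = 5.4 (a 48-hour window = 2 days).
The seventh arrival falls in the interval iff at least 7 events occur there: P(S_7 ≤ t) = P(N ≥ 7) = 1 − P(N ≤ 6) ≈ 0.2983.

0.2983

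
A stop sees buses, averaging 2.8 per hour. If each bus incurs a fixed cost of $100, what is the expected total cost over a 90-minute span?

E[N] = 2.8 × 1.5 = 4.2 (a 90-minute span = 1.5 hours); E[cost] = 4.2 × $100 = $420.

$420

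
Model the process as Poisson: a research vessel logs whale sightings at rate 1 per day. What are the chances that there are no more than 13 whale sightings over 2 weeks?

Over the interval, μ = 1 × 14 = 14 (2 weeks = 14 days).
P(N ≤ 13) = Σ_{j=0}^{13} e^(−μ) μ^j/j! ≈ 0.4644.

0.4644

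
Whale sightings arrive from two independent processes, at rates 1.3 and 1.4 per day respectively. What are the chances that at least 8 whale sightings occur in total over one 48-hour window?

0.1783

Independent Poisson processes superpose: combined rate λ = 1.3 + 1.4 = 2.7 per day.
Over the interval, μ = 2.7 × 2 = 5.4 (a 48-hour window = 2 days).
P(N ≥ 8) = 1 − P(N ≤ 7) ≈ 0.1783.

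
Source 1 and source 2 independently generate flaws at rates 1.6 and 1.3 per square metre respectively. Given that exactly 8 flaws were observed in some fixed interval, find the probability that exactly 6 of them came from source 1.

0.1587

Given the total, each event is independently from source 1 with probability p = λ_1/(λ_1+λ_2) = 1.6/2.9 ≈ 0.5517.
So K ~ Binomial(8, 1.6/2.9): P(K = 6) = C(8,6) · (1.6/2.9)^6 · (1.3/2.9)^2 ≈ 0.1587.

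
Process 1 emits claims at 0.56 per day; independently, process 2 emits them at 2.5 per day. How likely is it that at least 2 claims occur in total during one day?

0.8096

Independent Poisson processes superpose: combined rate λ = 0.56 + 2.5 = 3.06 per day.
So μ = 3.06.
P(N ≥ 2) = 1 − P(N ≤ 1) ≈ 0.8096.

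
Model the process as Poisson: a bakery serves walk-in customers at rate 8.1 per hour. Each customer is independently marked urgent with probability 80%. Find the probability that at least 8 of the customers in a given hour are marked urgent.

Thinning: the customers that are marked urgent themselves form a Poisson process with rate 0.8 × 8.1 = 6.48 per hour.
So μ = 6.48.
P(N ≥ 8) = 1 − P(N ≤ 7) ≈ 0.3243.

0.3243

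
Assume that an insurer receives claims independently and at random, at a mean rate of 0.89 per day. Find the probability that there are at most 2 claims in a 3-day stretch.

0.5010

Over the interval, μ = 0.89 × 3 = 2.67 (a 3-day stretch = 3 days).
P(N ≤ 2) = Σ_{j=0}^{2} e^(−μ) μ^j/j! ≈ 0.5010.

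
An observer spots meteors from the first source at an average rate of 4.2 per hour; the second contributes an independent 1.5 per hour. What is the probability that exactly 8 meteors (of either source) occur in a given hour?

Independent Poisson processes superpose: combined rate λ = 4.2 + 1.5 = 5.7 per hour.
So μ = 5.7.
P(N = 8) = e^(−5.7) · 5.7^8/8! ≈ 0.0925.

0.0925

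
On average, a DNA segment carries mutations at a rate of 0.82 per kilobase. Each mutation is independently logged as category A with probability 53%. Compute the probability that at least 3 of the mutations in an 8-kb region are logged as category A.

0.6748

Thinning: the mutations that are logged as category A themselves form a Poisson process with rate 0.53 × 0.82 = 0.4346 per kilobase.
Over the interval, μ = 0.4346 × 8 = 3.4768 (an 8-kb region = 8 kilobases).
P(N ≥ 3) = 1 − P(N ≤ 2) ≈ 0.6748.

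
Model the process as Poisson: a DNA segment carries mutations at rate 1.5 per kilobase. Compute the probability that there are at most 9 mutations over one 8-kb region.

0.2424

Over the interval, μ = 1.5 × 8 = 12 (an 8-kb region = 8 kilobases).
P(N ≤ 9) = Σ_{j=0}^{9} e^(−μ) μ^j/j! ≈ 0.2424.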